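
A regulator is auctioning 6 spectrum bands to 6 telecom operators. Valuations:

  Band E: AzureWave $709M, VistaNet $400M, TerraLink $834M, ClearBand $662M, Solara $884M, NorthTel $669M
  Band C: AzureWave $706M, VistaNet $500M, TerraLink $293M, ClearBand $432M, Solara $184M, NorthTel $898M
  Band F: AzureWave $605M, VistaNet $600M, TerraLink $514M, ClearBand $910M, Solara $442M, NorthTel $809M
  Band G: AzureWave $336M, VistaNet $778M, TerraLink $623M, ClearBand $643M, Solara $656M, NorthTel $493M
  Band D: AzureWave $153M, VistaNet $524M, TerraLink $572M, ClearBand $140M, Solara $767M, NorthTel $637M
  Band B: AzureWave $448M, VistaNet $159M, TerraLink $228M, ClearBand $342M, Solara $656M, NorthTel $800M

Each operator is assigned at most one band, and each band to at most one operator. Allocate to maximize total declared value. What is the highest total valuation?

This is the linear assignment problem.
Optimal: AzureWave→Band C ($706M), VistaNet→Band G ($778M), TerraLink→Band E ($834M), ClearBand→Band F ($910M), Solara→Band D ($767M), NorthTel→Band B ($800M) — total 706+778+834+910+767+800 = $4795M.
Column-greedy (each band in turn goes to its best remaining operator) gives $4490M, worse by 305.

Maximum total: $4795M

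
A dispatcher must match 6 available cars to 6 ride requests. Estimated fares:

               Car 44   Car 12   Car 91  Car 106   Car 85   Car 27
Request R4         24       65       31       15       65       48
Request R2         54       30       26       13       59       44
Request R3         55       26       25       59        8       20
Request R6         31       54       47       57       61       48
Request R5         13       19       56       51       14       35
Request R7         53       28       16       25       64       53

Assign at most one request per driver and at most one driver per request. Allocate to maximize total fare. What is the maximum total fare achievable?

Max total: $348

This is a one-to-one assignment (maximum-weight bipartite matching).
Optimal: Car 44→Request R2 ($54), Car 12→Request R4 ($65), Car 91→Request R5 ($56), Car 106→Request R3 ($59), Car 85→Request R6 ($61), Car 27→Request R7 ($53) — total 54+65+56+59+61+53 = $348.
Max-entry greedy (repeatedly take the single best remaining cell) gives $346, worse by 2.
Next-best assignment: Car 44→Request R2, Car 12→Request R4, Car 91→Request R5, Car 106→Request R3, Car 85→Request R7, Car 27→Request R6 = $346.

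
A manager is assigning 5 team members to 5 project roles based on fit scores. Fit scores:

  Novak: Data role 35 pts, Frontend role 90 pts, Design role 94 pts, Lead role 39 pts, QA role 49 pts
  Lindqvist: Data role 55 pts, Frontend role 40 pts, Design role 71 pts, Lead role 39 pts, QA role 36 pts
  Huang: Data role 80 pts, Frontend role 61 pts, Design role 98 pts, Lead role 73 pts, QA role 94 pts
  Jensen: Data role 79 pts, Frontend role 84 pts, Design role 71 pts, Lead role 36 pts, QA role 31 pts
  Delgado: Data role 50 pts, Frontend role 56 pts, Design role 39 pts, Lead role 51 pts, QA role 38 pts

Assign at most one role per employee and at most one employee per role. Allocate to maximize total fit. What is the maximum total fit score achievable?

Max total: 385 pts

Optimal: Novak→Frontend role (90 pts), Lindqvist→Design role (71 pts), Huang→QA role (94 pts), Jensen→Data role (79 pts), Delgado→Lead role (51 pts) — total 90+71+94+79+51 = 385 pts.
Row-greedy (each employee in turn takes its best remaining role) gives 378 pts, worse by 7.
Swapping Huang↔Delgado (Huang→Lead role 73 pts, Delgado→QA role 38 pts) loses 34.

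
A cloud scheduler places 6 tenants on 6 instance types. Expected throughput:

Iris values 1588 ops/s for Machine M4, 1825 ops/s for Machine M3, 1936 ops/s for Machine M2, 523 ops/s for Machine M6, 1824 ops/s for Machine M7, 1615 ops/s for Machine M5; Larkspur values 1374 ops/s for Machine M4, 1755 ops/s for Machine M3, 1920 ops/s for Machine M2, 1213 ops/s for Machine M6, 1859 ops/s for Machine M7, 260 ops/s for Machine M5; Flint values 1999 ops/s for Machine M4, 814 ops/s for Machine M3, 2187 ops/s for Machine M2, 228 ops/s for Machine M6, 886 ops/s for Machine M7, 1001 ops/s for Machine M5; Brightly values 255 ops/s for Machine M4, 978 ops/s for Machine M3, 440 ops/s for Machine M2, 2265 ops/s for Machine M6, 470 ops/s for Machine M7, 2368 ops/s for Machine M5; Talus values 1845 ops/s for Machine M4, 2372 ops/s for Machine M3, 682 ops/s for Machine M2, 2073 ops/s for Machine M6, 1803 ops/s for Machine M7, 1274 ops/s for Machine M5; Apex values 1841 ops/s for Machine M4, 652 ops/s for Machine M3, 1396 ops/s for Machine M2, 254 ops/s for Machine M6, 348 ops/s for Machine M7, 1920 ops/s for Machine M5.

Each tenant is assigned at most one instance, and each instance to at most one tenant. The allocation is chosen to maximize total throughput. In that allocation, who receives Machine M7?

Larkspur receives Machine M7.

Optimal: Iris→Machine M2 (1936 ops/s), Larkspur→Machine M7 (1859 ops/s), Flint→Machine M4 (1999 ops/s), Brightly→Machine M6 (2265 ops/s), Talus→Machine M3 (2372 ops/s), Apex→Machine M5 (1920 ops/s) — total 1936+1859+1999+2265+2372+1920 = 12351 ops/s.
Row-greedy (each tenant in turn takes its best remaining instance) gives 10788 ops/s, worse by 1563.
Next-best assignment: Iris→Machine M7, Larkspur→Machine M2, Flint→Machine M4, Brightly→Machine M6, Talus→Machine M3, Apex→Machine M5 = 12300 ops/s.
Swapping Iris↔Apex (Iris→Machine M5 1615 ops/s, Apex→Machine M2 1396 ops/s) loses 845.
Larkspur's own top instance is Machine M2 (1920 ops/s), but forcing Larkspur→Machine M2 and reassigning the rest optimally gives only 12300 ops/s — worse by 51.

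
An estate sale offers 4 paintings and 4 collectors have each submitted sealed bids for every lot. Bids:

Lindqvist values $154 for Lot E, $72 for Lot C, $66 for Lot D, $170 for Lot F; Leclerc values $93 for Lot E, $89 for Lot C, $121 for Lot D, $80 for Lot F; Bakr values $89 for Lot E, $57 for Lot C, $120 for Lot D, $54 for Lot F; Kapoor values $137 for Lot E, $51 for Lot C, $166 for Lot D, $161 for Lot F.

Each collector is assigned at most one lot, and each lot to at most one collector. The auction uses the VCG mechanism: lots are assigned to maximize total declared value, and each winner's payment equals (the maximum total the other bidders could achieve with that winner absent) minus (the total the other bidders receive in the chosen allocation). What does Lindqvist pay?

Lindqvist pays $4.

Efficient allocation: Lindqvist→Lot E ($154), Leclerc→Lot C ($89), Bakr→Lot D ($120), Kapoor→Lot F ($161); total welfare W = $524.
Lindqvist receives Lot E at value $154, so the others get W − 154 = $370.
Without Lindqvist: best allocation of the remaining 3 bidders over all 4 lots is Leclerc→Lot E ($93), Bakr→Lot D ($120), Kapoor→Lot F ($161), total $374.
VCG payment = (others' best without Lindqvist) − (others' welfare with Lindqvist) = 374 − 370 = $4.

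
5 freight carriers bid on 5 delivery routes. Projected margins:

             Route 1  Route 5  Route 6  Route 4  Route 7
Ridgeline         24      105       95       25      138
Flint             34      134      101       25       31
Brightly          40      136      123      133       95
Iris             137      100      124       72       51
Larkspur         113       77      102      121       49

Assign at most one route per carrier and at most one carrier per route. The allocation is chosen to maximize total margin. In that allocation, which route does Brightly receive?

Brightly receives Route 6.

This is the linear assignment problem.
Optimal: Ridgeline→Route 7 ($138k), Flint→Route 5 ($134k), Brightly→Route 6 ($123k), Iris→Route 1 ($137k), Larkspur→Route 4 ($121k) — total 138+134+123+137+121 = $653k.
Column-greedy (each route in turn goes to its best remaining carrier) gives $431k, worse by 222.
Every other assignment is strictly worse.
Brightly's own top route is Route 5 ($136k), but forcing Brightly→Route 5 and reassigning the rest optimally gives only $633k — worse by 20.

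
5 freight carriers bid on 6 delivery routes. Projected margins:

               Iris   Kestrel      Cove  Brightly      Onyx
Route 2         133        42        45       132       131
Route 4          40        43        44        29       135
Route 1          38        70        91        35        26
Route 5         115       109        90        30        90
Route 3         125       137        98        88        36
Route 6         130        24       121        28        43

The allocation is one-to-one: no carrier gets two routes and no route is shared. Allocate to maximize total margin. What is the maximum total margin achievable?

Optimal: Iris→Route 5 ($115k), Kestrel→Route 3 ($137k), Cove→Route 6 ($121k), Brightly→Route 2 ($132k), Onyx→Route 4 ($135k) — total 115+137+121+132+135 = $640k.
Max-entry greedy (repeatedly take the single best remaining cell) gives $561k, worse by 79.
No other one-to-one assignment exceeds $640k.

Max total: $640k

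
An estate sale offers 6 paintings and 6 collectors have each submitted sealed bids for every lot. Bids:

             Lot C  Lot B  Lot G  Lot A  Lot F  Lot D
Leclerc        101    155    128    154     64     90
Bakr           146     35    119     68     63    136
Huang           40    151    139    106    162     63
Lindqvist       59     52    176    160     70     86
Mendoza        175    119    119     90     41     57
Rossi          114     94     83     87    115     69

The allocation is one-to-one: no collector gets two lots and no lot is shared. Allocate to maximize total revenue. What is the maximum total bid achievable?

Maximum total: $907

Optimal: Leclerc→Lot A ($154), Bakr→Lot D ($136), Huang→Lot B ($151), Lindqvist→Lot G ($176), Mendoza→Lot C ($175), Rossi→Lot F ($115) — total 154+136+151+176+175+115 = $907.
Max-entry greedy (repeatedly take the single best remaining cell) gives $891, worse by 16.
Next-best assignment: Leclerc→Lot A, Bakr→Lot D, Huang→Lot F, Lindqvist→Lot G, Mendoza→Lot C, Rossi→Lot B = $897.
Every other assignment is strictly worse.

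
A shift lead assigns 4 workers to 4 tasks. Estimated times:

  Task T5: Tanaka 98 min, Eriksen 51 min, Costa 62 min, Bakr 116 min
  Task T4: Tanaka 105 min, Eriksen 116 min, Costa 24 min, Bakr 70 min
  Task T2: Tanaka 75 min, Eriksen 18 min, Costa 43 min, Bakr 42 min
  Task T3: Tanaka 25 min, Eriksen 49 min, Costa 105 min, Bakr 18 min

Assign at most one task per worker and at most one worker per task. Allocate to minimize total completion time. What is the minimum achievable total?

Optimal: Tanaka→Task T3 (25 min), Eriksen→Task T5 (51 min), Costa→Task T4 (24 min), Bakr→Task T2 (42 min) — total 25+51+24+42 = 142 min.
No other one-to-one assignment undercuts 142 min.

Minimum total: 142 min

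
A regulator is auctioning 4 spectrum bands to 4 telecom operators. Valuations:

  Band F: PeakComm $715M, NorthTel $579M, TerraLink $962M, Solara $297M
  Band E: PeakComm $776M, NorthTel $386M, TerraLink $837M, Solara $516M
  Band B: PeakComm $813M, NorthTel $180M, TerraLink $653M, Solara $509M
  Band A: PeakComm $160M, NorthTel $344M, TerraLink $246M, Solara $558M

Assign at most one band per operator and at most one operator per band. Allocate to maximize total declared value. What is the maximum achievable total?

Maximum total: $2787M

Treat this as an assignment problem: match each operator to one band.
Optimal: PeakComm→Band B ($813M), NorthTel→Band F ($579M), TerraLink→Band E ($837M), Solara→Band A ($558M) — total 813+579+837+558 = $2787M.
Max-entry greedy (repeatedly take the single best remaining cell) gives $2719M, worse by 68.
Swapping PeakComm↔NorthTel (PeakComm→Band F $715M, NorthTel→Band B $180M) loses 497.
No other one-to-one assignment exceeds $2787M.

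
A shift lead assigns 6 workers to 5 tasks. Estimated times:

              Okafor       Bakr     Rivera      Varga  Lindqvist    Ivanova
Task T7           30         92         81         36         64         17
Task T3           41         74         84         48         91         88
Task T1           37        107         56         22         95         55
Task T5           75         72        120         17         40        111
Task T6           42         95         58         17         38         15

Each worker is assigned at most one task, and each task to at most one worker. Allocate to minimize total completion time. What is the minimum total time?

This is a one-to-one assignment (minimum-cost bipartite matching).
Optimal: Ivanova→Task T7 (17 min), Okafor→Task T3 (41 min), Rivera→Task T1 (56 min), Varga→Task T5 (17 min), Lindqvist→Task T6 (38 min) — total 17+41+56+17+38 = 169 min.
Row-greedy (each worker in turn takes its cheapest remaining task) gives 266 min, worse by 97.
Next-best assignment: Ivanova→Task T7, Okafor→Task T3, Rivera→Task T1, Lindqvist→Task T5, Varga→Task T6 = 171 min.
Swapping Okafor↔Ivanova (Okafor→Task T7 30 min, Ivanova→Task T3 88 min) adds 60.

Min total: 169 min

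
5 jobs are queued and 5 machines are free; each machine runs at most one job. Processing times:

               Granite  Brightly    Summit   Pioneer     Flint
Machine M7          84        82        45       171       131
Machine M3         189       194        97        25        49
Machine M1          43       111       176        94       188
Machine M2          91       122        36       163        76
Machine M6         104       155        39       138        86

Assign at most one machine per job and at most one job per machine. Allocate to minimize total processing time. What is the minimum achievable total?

Minimum total: 265 min

Optimal: Granite→Machine M1 (43 min), Brightly→Machine M7 (82 min), Summit→Machine M6 (39 min), Pioneer→Machine M3 (25 min), Flint→Machine M2 (76 min) — total 43+82+39+25+76 = 265 min.
Column-greedy (each machine in turn goes to its cheapest remaining job) gives 344 min, worse by 79.
Next-best assignment: Granite→Machine M1, Brightly→Machine M7, Summit→Machine M2, Pioneer→Machine M3, Flint→Machine M6 = 272 min.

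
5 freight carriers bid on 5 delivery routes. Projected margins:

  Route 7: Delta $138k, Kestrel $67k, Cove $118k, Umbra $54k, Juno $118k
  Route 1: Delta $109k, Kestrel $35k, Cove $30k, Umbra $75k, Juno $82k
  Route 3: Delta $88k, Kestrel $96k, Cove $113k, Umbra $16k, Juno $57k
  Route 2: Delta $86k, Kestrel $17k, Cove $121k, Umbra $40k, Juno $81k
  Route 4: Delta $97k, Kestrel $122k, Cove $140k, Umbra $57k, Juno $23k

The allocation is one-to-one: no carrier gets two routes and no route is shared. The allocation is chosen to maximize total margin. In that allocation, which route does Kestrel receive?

Kestrel receives Route 3.

Optimal: Delta→Route 7 ($138k), Kestrel→Route 3 ($96k), Cove→Route 4 ($140k), Umbra→Route 1 ($75k), Juno→Route 2 ($81k) — total 138+96+140+75+81 = $530k.
Max-entry greedy (repeatedly take the single best remaining cell) gives $496k, worse by 34.
No other one-to-one assignment exceeds $530k.
Kestrel's own top route is Route 4 ($122k), but forcing Kestrel→Route 4 and reassigning the rest optimally gives only $529k — worse by 1.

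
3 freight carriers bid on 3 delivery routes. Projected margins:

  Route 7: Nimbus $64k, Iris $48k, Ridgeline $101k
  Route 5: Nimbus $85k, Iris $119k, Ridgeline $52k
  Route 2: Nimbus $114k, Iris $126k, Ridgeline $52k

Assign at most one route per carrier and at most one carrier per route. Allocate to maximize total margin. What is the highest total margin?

Optimal: Nimbus→Route 2 ($114k), Iris→Route 5 ($119k), Ridgeline→Route 7 ($101k) — total 114+119+101 = $334k.
Max-entry greedy (repeatedly take the single best remaining cell) gives $312k, worse by 22.
Next-best assignment: Nimbus→Route 5, Iris→Route 2, Ridgeline→Route 7 = $312k.

Max total: $334k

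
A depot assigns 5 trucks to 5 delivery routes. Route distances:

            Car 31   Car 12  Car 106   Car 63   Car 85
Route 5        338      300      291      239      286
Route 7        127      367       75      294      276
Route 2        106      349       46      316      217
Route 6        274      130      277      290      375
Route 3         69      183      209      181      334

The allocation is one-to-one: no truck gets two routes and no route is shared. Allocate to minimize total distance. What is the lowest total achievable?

Minimum total: 730 km

Treat this as an assignment problem: match each truck to one route.
Optimal: Car 31→Route 3 (69 km), Car 12→Route 6 (130 km), Car 106→Route 7 (75 km), Car 63→Route 5 (239 km), Car 85→Route 2 (217 km) — total 69+130+75+239+217 = 730 km.
Row-greedy (each truck in turn takes its cheapest remaining route) gives 760 km, worse by 30.
Swapping Car 12↔Car 85 (Car 12→Route 2 349 km, Car 85→Route 6 375 km) adds 377.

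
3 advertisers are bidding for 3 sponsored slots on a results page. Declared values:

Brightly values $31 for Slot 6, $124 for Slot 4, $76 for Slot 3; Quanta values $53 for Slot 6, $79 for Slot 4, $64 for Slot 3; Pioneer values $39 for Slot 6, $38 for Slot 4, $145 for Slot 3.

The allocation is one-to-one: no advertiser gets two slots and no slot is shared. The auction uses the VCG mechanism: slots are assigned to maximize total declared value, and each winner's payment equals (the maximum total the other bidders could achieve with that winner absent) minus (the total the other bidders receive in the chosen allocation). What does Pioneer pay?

Efficient allocation: Brightly→Slot 4 ($124), Quanta→Slot 6 ($53), Pioneer→Slot 3 ($145); total welfare W = $322.
Pioneer receives Slot 3 at value $145, so the others get W − 145 = $177.
Without Pioneer: best allocation of the remaining 2 bidders over all 3 slots is Brightly→Slot 4 ($124), Quanta→Slot 3 ($64), total $188.
VCG payment = (others' best without Pioneer) − (others' welfare with Pioneer) = 188 − 177 = $11.

Pioneer pays $11.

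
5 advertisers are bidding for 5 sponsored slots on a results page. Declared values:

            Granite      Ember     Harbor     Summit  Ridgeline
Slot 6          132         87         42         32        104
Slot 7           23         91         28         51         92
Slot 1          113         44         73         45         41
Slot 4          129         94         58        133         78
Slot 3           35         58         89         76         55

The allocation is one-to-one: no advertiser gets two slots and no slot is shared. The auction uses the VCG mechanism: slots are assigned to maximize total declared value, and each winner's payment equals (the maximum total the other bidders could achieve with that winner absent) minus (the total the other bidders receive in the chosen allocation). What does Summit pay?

Summit pays $16.

Efficient allocation: Granite→Slot 1 ($113), Ember→Slot 7 ($91), Harbor→Slot 3 ($89), Summit→Slot 4 ($133), Ridgeline→Slot 6 ($104); total welfare W = $530.
Summit receives Slot 4 at value $133, so the others get W − 133 = $397.
Without Summit: best allocation of the remaining 4 bidders over all 5 slots is Granite→Slot 4 ($129), Ember→Slot 7 ($91), Harbor→Slot 3 ($89), Ridgeline→Slot 6 ($104), total $413.
VCG payment = (others' best without Summit) − (others' welfare with Summit) = 413 − 397 = $16.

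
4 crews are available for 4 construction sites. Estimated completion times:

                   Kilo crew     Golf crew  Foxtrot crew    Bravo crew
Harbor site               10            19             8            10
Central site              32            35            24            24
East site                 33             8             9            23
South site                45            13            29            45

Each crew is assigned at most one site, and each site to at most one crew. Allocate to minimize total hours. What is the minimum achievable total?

Min total: 56 hours

Optimal: Kilo crew→Harbor site (10 hours), Golf crew→South site (13 hours), Foxtrot crew→East site (9 hours), Bravo crew→Central site (24 hours) — total 10+13+9+24 = 56 hours.
Column-greedy (each site in turn goes to its cheapest remaining crew) gives 85 hours, worse by 29.
Every other assignment is strictly worse.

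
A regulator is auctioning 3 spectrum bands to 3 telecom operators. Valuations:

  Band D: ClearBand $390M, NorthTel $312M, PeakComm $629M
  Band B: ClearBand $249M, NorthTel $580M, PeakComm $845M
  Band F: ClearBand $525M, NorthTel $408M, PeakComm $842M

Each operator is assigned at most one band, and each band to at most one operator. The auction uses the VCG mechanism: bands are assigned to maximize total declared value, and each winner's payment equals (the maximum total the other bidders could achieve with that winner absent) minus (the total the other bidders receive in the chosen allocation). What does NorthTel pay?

NorthTel pays $138M.

Efficient allocation: ClearBand→Band D ($390M), NorthTel→Band B ($580M), PeakComm→Band F ($842M); total welfare W = $1812M.
NorthTel receives Band B at value $580M, so the others get W − 580 = $1232M.
Without NorthTel: best allocation of the remaining 2 bidders over all 3 bands is ClearBand→Band F ($525M), PeakComm→Band B ($845M), total $1370M.
VCG payment = (others' best without NorthTel) − (others' welfare with NorthTel) = 1370 − 1232 = $138M.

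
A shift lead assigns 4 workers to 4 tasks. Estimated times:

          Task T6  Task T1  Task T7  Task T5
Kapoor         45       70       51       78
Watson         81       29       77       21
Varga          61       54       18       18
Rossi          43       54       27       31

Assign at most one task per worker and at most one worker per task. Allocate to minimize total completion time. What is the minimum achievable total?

Minimum total: 119 min

Optimal: Kapoor→Task T6 (45 min), Watson→Task T1 (29 min), Varga→Task T5 (18 min), Rossi→Task T7 (27 min) — total 45+29+18+27 = 119 min.
Column-greedy (each task in turn goes to its cheapest remaining worker) gives 168 min, worse by 49.
Swapping Varga↔Kapoor (Varga→Task T6 61 min, Kapoor→Task T5 78 min) adds 76.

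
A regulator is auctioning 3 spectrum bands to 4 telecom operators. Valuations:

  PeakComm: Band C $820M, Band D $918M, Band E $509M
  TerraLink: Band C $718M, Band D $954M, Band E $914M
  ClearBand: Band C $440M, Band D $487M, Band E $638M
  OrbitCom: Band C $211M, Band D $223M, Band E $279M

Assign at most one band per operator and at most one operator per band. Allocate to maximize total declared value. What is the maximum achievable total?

Treat this as an assignment problem: match each operator to one band.
Optimal: PeakComm→Band C ($820M), TerraLink→Band D ($954M), ClearBand→Band E ($638M) — total 820+954+638 = $2412M.
Row-greedy (each operator in turn takes its best remaining band) gives $2272M, worse by 140.
Swapping TerraLink↔ClearBand (TerraLink→Band E $914M, ClearBand→Band D $487M) loses 191.

Maximum total: $2412M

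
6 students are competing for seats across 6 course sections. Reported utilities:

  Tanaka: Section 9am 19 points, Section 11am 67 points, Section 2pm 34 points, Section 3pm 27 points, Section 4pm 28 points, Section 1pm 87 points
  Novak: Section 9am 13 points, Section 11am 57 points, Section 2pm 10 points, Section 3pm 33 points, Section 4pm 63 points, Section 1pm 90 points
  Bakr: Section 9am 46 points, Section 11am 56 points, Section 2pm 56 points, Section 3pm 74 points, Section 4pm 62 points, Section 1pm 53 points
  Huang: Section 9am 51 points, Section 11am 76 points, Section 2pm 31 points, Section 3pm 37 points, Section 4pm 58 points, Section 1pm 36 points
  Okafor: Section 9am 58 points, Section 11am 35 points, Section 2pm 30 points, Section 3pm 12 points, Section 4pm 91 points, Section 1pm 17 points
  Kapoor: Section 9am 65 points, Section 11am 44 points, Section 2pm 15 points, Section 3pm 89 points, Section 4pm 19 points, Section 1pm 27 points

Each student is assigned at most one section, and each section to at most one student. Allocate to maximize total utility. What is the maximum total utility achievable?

Max total: 444 points

Optimal: Tanaka→Section 11am (67 points), Novak→Section 1pm (90 points), Bakr→Section 2pm (56 points), Huang→Section 9am (51 points), Okafor→Section 4pm (91 points), Kapoor→Section 3pm (89 points) — total 67+90+56+51+91+89 = 444 points.
Column-greedy (each section in turn goes to its best remaining student) gives 408 points, worse by 36.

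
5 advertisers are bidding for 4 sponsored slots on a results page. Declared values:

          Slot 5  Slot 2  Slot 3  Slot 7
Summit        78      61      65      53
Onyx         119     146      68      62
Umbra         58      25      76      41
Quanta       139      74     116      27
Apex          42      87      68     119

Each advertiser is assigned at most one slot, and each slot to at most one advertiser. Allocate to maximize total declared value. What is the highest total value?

Treat this as an assignment problem: match each advertiser to one slot.
Optimal: Quanta→Slot 5 ($139), Onyx→Slot 2 ($146), Umbra→Slot 3 ($76), Apex→Slot 7 ($119) — total 139+146+76+119 = $480.
Row-greedy (each advertiser in turn takes its best remaining slot) gives $327, worse by 153.
Next-best assignment: Quanta→Slot 5, Onyx→Slot 2, Summit→Slot 3, Apex→Slot 7 = $469.

Maximum total: $480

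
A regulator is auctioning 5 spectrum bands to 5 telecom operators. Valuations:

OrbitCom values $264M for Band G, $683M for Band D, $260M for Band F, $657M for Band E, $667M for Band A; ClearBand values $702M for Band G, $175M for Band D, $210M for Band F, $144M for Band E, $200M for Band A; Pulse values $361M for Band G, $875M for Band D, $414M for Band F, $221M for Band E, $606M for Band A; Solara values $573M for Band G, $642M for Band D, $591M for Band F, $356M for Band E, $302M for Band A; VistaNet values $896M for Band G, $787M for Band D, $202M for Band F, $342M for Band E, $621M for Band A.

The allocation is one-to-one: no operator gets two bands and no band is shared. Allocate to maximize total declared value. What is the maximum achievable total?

Max total: $3446M

Optimal: OrbitCom→Band E ($657M), ClearBand→Band G ($702M), Pulse→Band D ($875M), Solara→Band F ($591M), VistaNet→Band A ($621M) — total 657+702+875+591+621 = $3446M.
Column-greedy (each band in turn goes to its best remaining operator) gives $3219M, worse by 227.
Next-best assignment: OrbitCom→Band E, ClearBand→Band G, Pulse→Band A, Solara→Band F, VistaNet→Band D = $3343M.
Swapping OrbitCom↔ClearBand (OrbitCom→Band G $264M, ClearBand→Band E $144M) loses 951.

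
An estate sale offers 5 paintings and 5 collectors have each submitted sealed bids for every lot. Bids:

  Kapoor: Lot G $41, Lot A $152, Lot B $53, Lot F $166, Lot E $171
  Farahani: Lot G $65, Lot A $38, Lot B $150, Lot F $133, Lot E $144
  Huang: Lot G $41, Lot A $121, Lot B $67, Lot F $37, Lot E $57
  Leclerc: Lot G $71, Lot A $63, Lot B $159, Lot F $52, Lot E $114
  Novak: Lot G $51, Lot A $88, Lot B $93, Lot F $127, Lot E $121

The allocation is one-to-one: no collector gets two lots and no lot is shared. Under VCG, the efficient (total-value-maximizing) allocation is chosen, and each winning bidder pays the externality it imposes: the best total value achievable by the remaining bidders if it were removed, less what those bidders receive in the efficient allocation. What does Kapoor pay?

Efficient allocation: Kapoor→Lot E ($171), Farahani→Lot G ($65), Huang→Lot A ($121), Leclerc→Lot B ($159), Novak→Lot F ($127); total welfare W = $643.
Kapoor receives Lot E at value $171, so the others get W − 171 = $472.
Without Kapoor: best allocation of the remaining 4 bidders over all 5 lots is Farahani→Lot E ($144), Huang→Lot A ($121), Leclerc→Lot B ($159), Novak→Lot F ($127), total $551.
VCG payment = (others' best without Kapoor) − (others' welfare with Kapoor) = 551 − 472 = $79.

Kapoor pays $79.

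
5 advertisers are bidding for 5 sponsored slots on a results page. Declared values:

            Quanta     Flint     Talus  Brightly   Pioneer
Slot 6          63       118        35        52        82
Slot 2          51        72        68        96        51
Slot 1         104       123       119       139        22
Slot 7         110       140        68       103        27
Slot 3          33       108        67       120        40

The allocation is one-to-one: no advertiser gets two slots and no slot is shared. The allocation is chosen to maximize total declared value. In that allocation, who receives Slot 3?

Brightly receives Slot 3.

This is a one-to-one assignment (maximum-weight bipartite matching).
Optimal: Quanta→Slot 7 ($110), Flint→Slot 6 ($118), Talus→Slot 1 ($119), Brightly→Slot 3 ($120), Pioneer→Slot 2 ($51) — total 110+118+119+120+51 = $518.
Column-greedy (each slot in turn goes to its best remaining advertiser) gives $483, worse by 35.
No other one-to-one assignment exceeds $518.
Brightly's own top slot is Slot 1 ($139), but forcing Brightly→Slot 1 and reassigning the rest optimally gives only $507 — worse by 11.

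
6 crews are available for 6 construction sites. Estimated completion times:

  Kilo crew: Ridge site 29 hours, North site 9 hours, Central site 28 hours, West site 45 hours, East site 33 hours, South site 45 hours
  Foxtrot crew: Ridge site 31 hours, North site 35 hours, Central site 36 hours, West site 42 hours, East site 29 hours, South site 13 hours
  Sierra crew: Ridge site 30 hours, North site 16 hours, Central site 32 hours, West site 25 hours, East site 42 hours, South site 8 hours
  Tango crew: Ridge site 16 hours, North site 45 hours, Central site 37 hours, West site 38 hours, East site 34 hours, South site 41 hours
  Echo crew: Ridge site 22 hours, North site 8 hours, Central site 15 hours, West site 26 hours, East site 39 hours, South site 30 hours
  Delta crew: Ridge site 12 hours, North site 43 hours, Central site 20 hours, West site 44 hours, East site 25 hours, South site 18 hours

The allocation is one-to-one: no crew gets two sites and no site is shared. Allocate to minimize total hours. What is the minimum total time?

This is the linear assignment problem.
Optimal: Kilo crew→North site (9 hours), Foxtrot crew→South site (13 hours), Sierra crew→West site (25 hours), Tango crew→Ridge site (16 hours), Echo crew→Central site (15 hours), Delta crew→East site (25 hours) — total 9+13+25+16+15+25 = 103 hours.
Column-greedy (each site in turn goes to its cheapest remaining crew) gives 143 hours, worse by 40.
Next-best assignment: Kilo crew→North site, Foxtrot crew→East site, Sierra crew→South site, Tango crew→Ridge site, Echo crew→West site, Delta crew→Central site = 108 hours.
Swapping Sierra crew↔Kilo crew (Sierra crew→North site 16 hours, Kilo crew→West site 45 hours) adds 27.
Checked against all permutations: 103 hours is optimal.

Minimum total: 103 hours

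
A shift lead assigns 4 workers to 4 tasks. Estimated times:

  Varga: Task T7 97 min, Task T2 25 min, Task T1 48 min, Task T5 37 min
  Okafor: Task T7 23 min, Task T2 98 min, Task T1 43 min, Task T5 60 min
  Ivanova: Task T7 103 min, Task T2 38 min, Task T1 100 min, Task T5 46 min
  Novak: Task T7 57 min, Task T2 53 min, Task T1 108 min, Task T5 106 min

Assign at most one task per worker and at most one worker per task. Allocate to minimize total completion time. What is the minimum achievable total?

Min total: 170 min

Treat this as an assignment problem: match each worker to one task.
Optimal: Varga→Task T1 (48 min), Okafor→Task T7 (23 min), Ivanova→Task T5 (46 min), Novak→Task T2 (53 min) — total 48+23+46+53 = 170 min.
Next-best assignment: Varga→Task T2, Okafor→Task T1, Ivanova→Task T5, Novak→Task T7 = 171 min.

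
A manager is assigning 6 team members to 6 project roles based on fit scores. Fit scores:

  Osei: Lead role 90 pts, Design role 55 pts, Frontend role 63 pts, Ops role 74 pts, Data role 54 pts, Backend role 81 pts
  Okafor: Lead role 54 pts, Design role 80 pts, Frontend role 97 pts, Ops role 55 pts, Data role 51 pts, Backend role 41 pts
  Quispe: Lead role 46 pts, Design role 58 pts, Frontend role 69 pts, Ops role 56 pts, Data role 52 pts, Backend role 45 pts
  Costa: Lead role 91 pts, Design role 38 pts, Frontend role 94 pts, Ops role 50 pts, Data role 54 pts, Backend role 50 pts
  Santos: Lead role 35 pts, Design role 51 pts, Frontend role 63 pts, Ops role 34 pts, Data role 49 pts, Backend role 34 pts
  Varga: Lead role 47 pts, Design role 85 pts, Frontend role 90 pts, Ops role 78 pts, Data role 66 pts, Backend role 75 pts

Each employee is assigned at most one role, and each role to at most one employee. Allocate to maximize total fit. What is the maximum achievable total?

Max total: 459 pts

This is a one-to-one assignment (maximum-weight bipartite matching).
Optimal: Osei→Backend role (81 pts), Okafor→Frontend role (97 pts), Quispe→Ops role (56 pts), Costa→Lead role (91 pts), Santos→Data role (49 pts), Varga→Design role (85 pts) — total 81+97+56+91+49+85 = 459 pts.
Column-greedy (each role in turn goes to its best remaining employee) gives 433 pts, worse by 26.
Checked against all permutations: 459 pts is optimal.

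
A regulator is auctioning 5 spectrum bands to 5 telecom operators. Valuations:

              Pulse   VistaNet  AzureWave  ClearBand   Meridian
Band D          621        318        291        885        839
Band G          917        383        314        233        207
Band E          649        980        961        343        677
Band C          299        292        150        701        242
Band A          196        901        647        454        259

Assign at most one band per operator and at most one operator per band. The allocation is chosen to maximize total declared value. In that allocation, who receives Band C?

This is the linear assignment problem.
Optimal: Pulse→Band G ($917M), VistaNet→Band A ($901M), AzureWave→Band E ($961M), ClearBand→Band C ($701M), Meridian→Band D ($839M) — total 917+901+961+701+839 = $4319M.
Next-best assignment: Pulse→Band G, VistaNet→Band E, AzureWave→Band A, ClearBand→Band C, Meridian→Band D = $4084M.
Swapping VistaNet↔Pulse (VistaNet→Band G $383M, Pulse→Band A $196M) loses 1239.
No other one-to-one assignment exceeds $4319M.
ClearBand's own top band is Band D ($885M), but forcing ClearBand→Band D and reassigning the rest optimally gives only $3906M — worse by 413.

ClearBand receives Band C.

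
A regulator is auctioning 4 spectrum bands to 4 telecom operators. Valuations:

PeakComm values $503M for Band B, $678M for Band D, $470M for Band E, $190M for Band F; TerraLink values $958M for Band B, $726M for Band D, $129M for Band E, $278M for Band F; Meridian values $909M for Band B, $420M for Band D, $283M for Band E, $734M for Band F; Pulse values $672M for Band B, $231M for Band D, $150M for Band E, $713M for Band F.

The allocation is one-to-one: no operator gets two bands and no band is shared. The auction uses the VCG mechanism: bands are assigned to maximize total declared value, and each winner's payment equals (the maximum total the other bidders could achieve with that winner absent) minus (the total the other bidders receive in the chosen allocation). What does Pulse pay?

Pulse pays $265M.

Efficient allocation: PeakComm→Band E ($470M), TerraLink→Band D ($726M), Meridian→Band B ($909M), Pulse→Band F ($713M); total welfare W = $2818M.
Pulse receives Band F at value $713M, so the others get W − 713 = $2105M.
Without Pulse: best allocation of the remaining 3 bidders over all 4 bands is PeakComm→Band D ($678M), TerraLink→Band B ($958M), Meridian→Band F ($734M), total $2370M.
VCG payment = (others' best without Pulse) − (others' welfare with Pulse) = 2370 − 2105 = $265M.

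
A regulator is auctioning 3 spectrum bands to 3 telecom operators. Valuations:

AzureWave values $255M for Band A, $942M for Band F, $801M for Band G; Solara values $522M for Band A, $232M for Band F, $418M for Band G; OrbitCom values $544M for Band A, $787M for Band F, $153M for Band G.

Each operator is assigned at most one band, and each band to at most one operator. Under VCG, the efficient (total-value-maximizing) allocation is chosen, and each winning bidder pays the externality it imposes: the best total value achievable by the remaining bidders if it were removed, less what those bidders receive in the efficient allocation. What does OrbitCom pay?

Efficient allocation: AzureWave→Band G ($801M), Solara→Band A ($522M), OrbitCom→Band F ($787M); total welfare W = $2110M.
OrbitCom receives Band F at value $787M, so the others get W − 787 = $1323M.
Without OrbitCom: best allocation of the remaining 2 bidders over all 3 bands is AzureWave→Band F ($942M), Solara→Band A ($522M), total $1464M.
VCG payment = (others' best without OrbitCom) − (others' welfare with OrbitCom) = 1464 − 1323 = $141M.

OrbitCom pays $141M.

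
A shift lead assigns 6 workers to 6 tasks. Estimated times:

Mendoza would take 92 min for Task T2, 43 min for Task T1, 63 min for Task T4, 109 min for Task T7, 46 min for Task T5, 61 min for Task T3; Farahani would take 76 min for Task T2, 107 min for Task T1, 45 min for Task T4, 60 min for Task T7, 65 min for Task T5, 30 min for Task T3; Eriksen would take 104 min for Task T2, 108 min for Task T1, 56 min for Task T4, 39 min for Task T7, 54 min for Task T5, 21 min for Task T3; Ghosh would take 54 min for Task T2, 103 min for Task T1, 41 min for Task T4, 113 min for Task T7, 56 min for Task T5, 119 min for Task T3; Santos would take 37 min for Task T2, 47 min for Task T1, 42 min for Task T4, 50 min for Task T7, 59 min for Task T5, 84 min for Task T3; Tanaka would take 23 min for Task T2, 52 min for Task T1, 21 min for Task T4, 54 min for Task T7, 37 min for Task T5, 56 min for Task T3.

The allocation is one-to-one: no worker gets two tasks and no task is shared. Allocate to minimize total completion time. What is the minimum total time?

Minimum total: 226 min

This is the linear assignment problem.
Optimal: Mendoza→Task T1 (43 min), Farahani→Task T3 (30 min), Eriksen→Task T7 (39 min), Ghosh→Task T5 (56 min), Santos→Task T2 (37 min), Tanaka→Task T4 (21 min) — total 43+30+39+56+37+21 = 226 min.
Row-greedy (each worker in turn takes its cheapest remaining task) gives 227 min, worse by 1.
Swapping Ghosh↔Santos (Ghosh→Task T2 54 min, Santos→Task T5 59 min) adds 20.
No other one-to-one assignment undercuts 226 min.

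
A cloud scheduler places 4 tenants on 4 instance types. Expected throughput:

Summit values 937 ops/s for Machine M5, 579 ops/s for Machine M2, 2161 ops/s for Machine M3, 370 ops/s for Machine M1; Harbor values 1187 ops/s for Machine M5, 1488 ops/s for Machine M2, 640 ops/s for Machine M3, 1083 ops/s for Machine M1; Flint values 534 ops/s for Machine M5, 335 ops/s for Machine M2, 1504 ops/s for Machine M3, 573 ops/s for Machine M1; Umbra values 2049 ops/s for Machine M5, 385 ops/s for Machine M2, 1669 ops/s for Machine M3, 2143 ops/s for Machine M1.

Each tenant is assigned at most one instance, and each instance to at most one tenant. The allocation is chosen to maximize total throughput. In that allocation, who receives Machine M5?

Optimal: Summit→Machine M3 (2161 ops/s), Harbor→Machine M2 (1488 ops/s), Flint→Machine M5 (534 ops/s), Umbra→Machine M1 (2143 ops/s) — total 2161+1488+534+2143 = 6326 ops/s.
Column-greedy (each instance in turn goes to its best remaining tenant) gives 6271 ops/s, worse by 55.
Swapping Harbor↔Umbra (Harbor→Machine M1 1083 ops/s, Umbra→Machine M2 385 ops/s) loses 2163.
Checked against all permutations: 6326 ops/s is optimal.
Flint's own top instance is Machine M3 (1504 ops/s), but forcing Flint→Machine M3 and reassigning the rest optimally gives only 6072 ops/s — worse by 254.

Flint receives Machine M5.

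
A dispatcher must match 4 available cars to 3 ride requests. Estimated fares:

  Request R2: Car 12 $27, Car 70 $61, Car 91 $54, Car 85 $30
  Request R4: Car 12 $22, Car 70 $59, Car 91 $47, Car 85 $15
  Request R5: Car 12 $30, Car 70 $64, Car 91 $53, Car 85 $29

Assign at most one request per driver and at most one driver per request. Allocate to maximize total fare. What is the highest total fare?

Treat this as an assignment problem: match each driver to one request.
Optimal: Car 91→Request R2 ($54), Car 70→Request R4 ($59), Car 12→Request R5 ($30) — total 54+59+30 = $143.
Column-greedy (each request in turn goes to its best remaining driver) gives $138, worse by 5.
Next-best assignment: Car 91→Request R2, Car 70→Request R4, Car 85→Request R5 = $142.
No other one-to-one assignment exceeds $143.

Maximum total: $143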